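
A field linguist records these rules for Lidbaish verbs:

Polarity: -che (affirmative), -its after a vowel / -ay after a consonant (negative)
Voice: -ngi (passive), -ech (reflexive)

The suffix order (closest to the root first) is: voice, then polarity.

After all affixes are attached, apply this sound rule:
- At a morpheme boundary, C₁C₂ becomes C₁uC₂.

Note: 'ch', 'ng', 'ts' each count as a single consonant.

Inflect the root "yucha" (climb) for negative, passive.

Attach voice passive -ngi → yuchangi.
Attach polarity negative -its (after vowel 'i') → yuchangiits.
Epenthesis: no change.

yuchangiits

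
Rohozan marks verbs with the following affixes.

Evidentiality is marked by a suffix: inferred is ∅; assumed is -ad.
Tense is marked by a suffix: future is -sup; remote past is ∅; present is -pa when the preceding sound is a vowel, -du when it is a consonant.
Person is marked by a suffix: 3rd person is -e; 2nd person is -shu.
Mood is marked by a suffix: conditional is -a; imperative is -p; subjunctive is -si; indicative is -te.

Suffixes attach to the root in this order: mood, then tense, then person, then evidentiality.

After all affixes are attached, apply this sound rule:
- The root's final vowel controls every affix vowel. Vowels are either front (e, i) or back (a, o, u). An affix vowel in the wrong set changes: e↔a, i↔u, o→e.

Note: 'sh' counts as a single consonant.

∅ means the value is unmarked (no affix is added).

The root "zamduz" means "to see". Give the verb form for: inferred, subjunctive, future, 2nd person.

Attach mood subjunctive -si → zamduzsi.
Attach tense future -sup → zamduzsisup.
Attach person 2nd person -shu → zamduzsisupshu.
evidentiality = inferred: zero marking, form stays zamduzsisupshu.
Apply vowel harmony: zamduzsisupshu → zamduzsusupshu.

zamduzsusupshu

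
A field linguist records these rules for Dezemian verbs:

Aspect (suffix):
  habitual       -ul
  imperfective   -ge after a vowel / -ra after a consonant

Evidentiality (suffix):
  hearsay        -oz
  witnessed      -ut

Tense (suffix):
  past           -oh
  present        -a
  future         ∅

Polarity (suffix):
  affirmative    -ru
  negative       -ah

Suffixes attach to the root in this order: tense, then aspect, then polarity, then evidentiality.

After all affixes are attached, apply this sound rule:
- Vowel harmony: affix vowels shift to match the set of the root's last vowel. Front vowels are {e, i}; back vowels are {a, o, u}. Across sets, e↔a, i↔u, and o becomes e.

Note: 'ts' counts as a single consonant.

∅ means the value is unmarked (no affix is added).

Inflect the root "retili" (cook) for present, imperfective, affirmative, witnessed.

retiliegeriit

Attach tense present -a → retilia.
Attach aspect imperfective -ge (after vowel 'a') → retiliage.
Attach polarity affirmative -ru → retiliageru.
Attach evidentiality witnessed -ut → retiliageruut.
Apply vowel harmony: retiliageruut → retiliegeriit.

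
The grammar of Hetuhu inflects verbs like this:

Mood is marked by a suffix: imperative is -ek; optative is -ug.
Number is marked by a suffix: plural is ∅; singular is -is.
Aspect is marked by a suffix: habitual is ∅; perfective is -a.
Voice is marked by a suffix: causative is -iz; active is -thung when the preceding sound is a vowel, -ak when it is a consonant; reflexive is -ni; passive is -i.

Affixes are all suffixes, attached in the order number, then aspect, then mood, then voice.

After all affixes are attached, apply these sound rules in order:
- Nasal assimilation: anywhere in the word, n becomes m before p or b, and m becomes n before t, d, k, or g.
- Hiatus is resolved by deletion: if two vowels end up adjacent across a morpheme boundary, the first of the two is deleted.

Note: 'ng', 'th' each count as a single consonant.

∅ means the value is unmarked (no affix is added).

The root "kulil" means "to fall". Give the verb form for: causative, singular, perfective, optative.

kulilisugiz

Attach number singular -is → kulilis.
Attach aspect perfective -a → kulilisa.
Attach mood optative -ug → kulilisaug.
Attach voice causative -iz → kulilisaugiz.
Nasal assimilation: no change.
Apply vowel deletion: kulilisaugiz → kulilisugiz.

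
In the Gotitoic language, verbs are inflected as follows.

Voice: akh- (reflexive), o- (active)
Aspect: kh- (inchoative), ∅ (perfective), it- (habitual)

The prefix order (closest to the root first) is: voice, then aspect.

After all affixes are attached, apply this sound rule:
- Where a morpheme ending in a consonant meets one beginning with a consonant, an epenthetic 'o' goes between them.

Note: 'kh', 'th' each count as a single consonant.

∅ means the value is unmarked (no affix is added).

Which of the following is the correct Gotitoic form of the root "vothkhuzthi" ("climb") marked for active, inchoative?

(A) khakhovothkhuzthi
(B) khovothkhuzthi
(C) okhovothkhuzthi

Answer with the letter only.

Attach voice active o- → ovothkhuzthi.
Attach aspect inchoative kh- → khovothkhuzthi.
Epenthesis: no change.
So the correct form is khovothkhuzthi, option (B).
(A) khakhovothkhuzthi is wrong: it uses reflexive instead of active for voice.
(C) okhovothkhuzthi is wrong: it has the affixes in the wrong order.

B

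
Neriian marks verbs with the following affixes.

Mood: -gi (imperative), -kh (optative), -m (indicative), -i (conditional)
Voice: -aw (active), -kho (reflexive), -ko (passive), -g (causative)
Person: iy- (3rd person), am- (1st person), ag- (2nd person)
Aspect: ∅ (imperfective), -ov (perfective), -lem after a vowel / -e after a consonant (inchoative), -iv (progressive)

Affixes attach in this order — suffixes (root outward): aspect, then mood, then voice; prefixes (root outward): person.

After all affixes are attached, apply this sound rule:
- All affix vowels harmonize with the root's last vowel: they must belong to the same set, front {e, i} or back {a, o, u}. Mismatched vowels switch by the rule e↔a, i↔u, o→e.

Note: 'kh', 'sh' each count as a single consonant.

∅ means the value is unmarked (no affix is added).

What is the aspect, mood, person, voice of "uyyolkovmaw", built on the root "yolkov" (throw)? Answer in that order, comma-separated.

Segment: iy-yolkov-m-aw.
aspect: ∅ → imperfective.
mood: -m → indicative.
person: iy- → 3rd person.
voice: -aw → active.

imperfective, indicative, 3rd person, active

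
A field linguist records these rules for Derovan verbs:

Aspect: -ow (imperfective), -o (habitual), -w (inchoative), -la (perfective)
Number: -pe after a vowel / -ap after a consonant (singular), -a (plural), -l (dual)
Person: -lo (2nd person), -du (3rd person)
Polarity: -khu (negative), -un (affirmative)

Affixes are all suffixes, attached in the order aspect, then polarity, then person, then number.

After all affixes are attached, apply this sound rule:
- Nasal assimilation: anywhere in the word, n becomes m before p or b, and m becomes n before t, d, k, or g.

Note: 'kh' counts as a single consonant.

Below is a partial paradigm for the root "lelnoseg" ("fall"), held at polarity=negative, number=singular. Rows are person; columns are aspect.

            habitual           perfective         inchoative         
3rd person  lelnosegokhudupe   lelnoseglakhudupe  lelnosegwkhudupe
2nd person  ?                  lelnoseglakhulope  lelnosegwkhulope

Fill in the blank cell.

lelnosegokhulope

Attach aspect habitual -o → lelnosego.
Attach polarity negative -khu → lelnosegokhu.
Attach person 2nd person -lo → lelnosegokhulo.
Attach number singular -pe (after vowel 'o') → lelnosegokhulope.
Nasal assimilation: no change.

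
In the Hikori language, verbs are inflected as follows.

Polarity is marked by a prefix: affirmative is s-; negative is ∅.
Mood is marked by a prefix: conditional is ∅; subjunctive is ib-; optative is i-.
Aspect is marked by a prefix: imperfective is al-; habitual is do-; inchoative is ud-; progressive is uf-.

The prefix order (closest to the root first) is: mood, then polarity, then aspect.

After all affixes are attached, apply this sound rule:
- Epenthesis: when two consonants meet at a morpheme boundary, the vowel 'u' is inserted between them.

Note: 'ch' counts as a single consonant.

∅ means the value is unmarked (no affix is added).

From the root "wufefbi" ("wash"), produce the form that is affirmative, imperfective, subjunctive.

Attach mood subjunctive ib- → ibwufefbi.
Attach polarity affirmative s- → sibwufefbi.
Attach aspect imperfective al- → alsibwufefbi.
Apply epenthesis: alsibwufefbi → alusibuwufefbi.

alusibuwufefbi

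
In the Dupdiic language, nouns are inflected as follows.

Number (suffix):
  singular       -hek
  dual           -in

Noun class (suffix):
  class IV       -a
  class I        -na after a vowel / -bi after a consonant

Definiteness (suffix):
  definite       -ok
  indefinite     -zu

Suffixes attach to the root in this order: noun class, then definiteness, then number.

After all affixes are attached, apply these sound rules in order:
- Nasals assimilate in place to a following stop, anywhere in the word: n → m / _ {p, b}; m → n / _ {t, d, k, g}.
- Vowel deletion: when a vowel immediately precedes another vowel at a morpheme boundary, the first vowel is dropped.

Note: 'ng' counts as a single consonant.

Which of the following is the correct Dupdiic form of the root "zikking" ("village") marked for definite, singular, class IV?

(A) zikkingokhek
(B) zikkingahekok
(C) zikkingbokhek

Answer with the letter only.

A

Attach noun class class IV -a → zikkinga.
Attach definiteness definite -ok → zikkingaok.
Attach number singular -hek → zikkingaokhek.
Nasal assimilation: no change.
Apply vowel deletion: zikkingaokhek → zikkingokhek.
So the correct form is zikkingokhek, option (A).
(B) zikkingahekok is wrong: it has the affixes in the wrong order.
(C) zikkingbokhek is wrong: it uses class I instead of class IV for noun class.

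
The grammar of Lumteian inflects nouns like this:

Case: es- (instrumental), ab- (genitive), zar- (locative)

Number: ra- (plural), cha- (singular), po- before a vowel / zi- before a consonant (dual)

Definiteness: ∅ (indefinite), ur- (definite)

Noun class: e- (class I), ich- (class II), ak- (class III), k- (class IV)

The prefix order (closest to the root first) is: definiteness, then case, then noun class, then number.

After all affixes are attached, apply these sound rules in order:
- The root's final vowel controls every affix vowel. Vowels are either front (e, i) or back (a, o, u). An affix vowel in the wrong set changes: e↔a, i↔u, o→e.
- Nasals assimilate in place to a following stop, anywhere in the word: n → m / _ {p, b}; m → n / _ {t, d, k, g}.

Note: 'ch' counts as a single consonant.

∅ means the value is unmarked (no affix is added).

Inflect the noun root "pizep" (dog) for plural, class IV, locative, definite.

Attach definiteness definite ur- → urpizep.
Attach case locative zar- → zarurpizep.
Attach noun class class IV k- → kzarurpizep.
Attach number plural ra- → rakzarurpizep.
Apply vowel harmony: rakzarurpizep → rekzerirpizep.
Nasal assimilation: no change.

rekzerirpizep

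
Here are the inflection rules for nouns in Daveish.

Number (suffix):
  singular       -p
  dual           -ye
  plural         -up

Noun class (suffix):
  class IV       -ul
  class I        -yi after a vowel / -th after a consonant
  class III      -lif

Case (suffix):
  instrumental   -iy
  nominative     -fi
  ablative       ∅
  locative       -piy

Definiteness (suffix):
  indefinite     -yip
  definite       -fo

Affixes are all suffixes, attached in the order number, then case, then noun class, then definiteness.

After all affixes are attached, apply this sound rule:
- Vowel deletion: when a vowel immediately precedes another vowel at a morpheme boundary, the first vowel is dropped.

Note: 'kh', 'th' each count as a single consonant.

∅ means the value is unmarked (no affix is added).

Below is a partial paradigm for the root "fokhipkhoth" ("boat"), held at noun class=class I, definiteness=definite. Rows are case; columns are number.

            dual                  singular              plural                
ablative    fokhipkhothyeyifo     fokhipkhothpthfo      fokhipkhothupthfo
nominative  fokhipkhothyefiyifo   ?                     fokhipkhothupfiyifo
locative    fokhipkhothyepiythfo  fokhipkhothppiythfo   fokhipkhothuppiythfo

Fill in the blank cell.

Attach number singular -p → fokhipkhothp.
Attach case nominative -fi → fokhipkhothpfi.
Attach noun class class I -yi (after vowel 'i') → fokhipkhothpfiyi.
Attach definiteness definite -fo → fokhipkhothpfiyifo.
Vowel deletion: no change.

fokhipkhothpfiyifo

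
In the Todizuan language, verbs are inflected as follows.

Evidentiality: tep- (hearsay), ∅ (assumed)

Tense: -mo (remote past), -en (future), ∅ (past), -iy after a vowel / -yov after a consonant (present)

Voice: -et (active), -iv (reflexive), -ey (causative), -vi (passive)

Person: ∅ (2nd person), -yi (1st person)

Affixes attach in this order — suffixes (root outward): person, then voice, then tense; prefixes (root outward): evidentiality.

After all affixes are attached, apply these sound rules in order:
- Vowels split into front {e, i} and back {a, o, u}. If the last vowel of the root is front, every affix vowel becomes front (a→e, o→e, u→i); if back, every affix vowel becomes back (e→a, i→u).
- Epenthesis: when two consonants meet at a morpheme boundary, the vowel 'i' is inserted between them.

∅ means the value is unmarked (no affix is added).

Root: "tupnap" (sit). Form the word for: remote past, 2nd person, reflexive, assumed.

person = 2nd person: zero marking, form stays tupnap.
evidentiality = assumed: zero marking, form stays tupnap.
Attach voice reflexive -iv → tupnapiv.
Attach tense remote past -mo → tupnapivmo.
Apply vowel harmony: tupnapivmo → tupnapuvmo.
Apply epenthesis: tupnapuvmo → tupnapuvimo.

tupnapuvimo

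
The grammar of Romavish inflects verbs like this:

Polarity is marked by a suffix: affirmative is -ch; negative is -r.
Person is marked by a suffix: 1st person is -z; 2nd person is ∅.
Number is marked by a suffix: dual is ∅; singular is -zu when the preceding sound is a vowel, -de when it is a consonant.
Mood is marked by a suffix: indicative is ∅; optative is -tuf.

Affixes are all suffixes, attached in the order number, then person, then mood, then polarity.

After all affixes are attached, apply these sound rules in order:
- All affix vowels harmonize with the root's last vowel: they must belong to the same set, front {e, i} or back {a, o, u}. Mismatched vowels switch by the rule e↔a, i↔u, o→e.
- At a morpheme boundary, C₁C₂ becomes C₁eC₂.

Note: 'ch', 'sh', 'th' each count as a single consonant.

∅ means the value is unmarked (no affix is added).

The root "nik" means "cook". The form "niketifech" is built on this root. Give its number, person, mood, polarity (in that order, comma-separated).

dual, 2nd person, optative, affirmative

Segment: nik-tuf-ch.
number: ∅ → dual.
person: ∅ → 2nd person.
mood: -tuf → optative.
polarity: -ch → affirmative.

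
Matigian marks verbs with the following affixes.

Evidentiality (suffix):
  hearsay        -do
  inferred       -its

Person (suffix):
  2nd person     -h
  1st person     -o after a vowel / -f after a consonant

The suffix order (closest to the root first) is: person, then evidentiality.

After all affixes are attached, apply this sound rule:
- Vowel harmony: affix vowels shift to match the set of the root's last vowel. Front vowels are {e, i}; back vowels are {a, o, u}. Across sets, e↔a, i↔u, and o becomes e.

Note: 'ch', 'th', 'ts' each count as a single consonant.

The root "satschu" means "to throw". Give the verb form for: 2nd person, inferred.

satschuhuts

Attach person 2nd person -h → satschuh.
Attach evidentiality inferred -its → satschuhits.
Apply vowel harmony: satschuhits → satschuhuts.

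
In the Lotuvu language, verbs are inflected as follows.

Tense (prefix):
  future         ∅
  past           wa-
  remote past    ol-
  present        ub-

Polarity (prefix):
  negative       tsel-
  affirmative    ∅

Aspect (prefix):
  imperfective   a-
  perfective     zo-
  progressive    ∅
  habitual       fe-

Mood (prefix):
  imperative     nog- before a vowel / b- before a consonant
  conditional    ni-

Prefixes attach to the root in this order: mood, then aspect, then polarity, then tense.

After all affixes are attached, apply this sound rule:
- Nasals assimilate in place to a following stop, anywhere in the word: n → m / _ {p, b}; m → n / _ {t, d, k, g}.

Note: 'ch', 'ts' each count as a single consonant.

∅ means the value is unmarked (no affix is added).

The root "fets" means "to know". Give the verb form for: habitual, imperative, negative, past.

Attach mood imperative b- (before consonant 'f') → bfets.
Attach aspect habitual fe- → febfets.
Attach polarity negative tsel- → tselfebfets.
Attach tense past wa- → watselfebfets.
Nasal assimilation: no change.

watselfebfets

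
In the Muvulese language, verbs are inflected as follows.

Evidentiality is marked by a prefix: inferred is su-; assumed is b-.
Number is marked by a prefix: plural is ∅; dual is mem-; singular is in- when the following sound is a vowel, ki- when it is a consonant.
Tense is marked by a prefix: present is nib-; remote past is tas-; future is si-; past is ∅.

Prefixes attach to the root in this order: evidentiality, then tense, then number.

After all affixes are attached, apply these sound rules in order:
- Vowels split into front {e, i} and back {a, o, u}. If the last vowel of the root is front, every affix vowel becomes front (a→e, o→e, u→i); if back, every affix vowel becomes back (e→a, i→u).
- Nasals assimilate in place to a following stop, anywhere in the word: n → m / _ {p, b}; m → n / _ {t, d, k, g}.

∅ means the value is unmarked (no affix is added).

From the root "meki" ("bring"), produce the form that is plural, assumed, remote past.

Attach evidentiality assumed b- → bmeki.
Attach tense remote past tas- → tasbmeki.
number = plural: zero marking, form stays tasbmeki.
Apply vowel harmony: tasbmeki → tesbmeki.
Nasal assimilation: no change.

tesbmeki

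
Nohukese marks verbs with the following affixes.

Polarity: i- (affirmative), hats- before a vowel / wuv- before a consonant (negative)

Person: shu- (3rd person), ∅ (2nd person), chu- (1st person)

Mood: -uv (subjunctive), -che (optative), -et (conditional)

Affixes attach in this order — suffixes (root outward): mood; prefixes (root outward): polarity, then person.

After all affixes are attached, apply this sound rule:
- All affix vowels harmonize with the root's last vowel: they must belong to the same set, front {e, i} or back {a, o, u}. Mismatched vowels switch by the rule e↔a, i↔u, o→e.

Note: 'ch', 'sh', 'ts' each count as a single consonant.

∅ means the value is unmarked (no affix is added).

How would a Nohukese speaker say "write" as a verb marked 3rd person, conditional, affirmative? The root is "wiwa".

shuuwiwaat

Attach polarity affirmative i- → iwiwa.
Attach mood conditional -et → iwiwaet.
Attach person 3rd person shu- → shuiwiwaet.
Apply vowel harmony: shuiwiwaet → shuuwiwaat.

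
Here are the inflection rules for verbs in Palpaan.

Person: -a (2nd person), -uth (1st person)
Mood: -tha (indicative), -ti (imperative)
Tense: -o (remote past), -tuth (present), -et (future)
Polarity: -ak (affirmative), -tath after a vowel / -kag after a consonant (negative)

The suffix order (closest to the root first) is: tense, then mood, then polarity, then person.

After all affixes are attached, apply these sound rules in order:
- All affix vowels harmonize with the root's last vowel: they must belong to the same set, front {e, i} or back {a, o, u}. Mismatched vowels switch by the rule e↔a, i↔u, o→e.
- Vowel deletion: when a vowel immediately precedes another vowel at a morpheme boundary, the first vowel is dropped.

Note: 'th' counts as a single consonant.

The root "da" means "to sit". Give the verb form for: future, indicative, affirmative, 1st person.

Attach tense future -et → daet.
Attach mood indicative -tha → daettha.
Attach polarity affirmative -ak → daetthaak.
Attach person 1st person -uth → daetthaakuth.
Apply vowel harmony: daetthaakuth → daatthaakuth.
Apply vowel deletion: daatthaakuth → datthakuth.

datthakuth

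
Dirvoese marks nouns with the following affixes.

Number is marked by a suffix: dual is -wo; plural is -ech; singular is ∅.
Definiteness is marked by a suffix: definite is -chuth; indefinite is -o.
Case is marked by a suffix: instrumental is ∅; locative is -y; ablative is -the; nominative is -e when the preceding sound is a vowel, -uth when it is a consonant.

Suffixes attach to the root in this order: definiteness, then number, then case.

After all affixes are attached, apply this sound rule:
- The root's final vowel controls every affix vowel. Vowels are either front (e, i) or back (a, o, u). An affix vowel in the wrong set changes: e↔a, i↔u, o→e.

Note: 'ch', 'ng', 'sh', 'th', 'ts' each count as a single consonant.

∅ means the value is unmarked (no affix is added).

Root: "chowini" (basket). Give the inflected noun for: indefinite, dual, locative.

chowiniewey

Attach definiteness indefinite -o → chowinio.
Attach number dual -wo → chowiniowo.
Attach case locative -y → chowiniowoy.
Apply vowel harmony: chowiniowoy → chowiniewey.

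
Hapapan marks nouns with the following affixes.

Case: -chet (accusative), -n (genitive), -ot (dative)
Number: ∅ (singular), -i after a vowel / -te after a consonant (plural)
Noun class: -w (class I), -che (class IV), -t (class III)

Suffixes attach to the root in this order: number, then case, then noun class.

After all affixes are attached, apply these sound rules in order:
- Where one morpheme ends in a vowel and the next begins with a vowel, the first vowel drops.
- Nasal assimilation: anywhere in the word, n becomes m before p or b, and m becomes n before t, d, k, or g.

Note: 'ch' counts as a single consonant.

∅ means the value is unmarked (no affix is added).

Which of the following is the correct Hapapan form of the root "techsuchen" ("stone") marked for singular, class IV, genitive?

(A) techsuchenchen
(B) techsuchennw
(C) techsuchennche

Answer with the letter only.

number = singular: zero marking, form stays techsuchen.
Attach case genitive -n → techsuchenn.
Attach noun class class IV -che → techsuchennche.
Vowel deletion: no change.
Nasal assimilation: no change.
So the correct form is techsuchennche, option (C).
(B) techsuchennw is wrong: it uses class I instead of class IV for noun class.
(A) techsuchenchen is wrong: it has the affixes in the wrong order.

C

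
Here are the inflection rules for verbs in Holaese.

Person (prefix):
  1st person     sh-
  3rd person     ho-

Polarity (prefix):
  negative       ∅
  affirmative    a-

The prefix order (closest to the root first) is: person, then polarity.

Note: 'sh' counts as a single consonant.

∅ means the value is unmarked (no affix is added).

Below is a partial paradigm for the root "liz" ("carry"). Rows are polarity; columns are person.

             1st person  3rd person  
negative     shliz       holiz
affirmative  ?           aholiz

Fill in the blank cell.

Attach person 1st person sh- → shliz.
Attach polarity affirmative a- → ashliz.

ashliz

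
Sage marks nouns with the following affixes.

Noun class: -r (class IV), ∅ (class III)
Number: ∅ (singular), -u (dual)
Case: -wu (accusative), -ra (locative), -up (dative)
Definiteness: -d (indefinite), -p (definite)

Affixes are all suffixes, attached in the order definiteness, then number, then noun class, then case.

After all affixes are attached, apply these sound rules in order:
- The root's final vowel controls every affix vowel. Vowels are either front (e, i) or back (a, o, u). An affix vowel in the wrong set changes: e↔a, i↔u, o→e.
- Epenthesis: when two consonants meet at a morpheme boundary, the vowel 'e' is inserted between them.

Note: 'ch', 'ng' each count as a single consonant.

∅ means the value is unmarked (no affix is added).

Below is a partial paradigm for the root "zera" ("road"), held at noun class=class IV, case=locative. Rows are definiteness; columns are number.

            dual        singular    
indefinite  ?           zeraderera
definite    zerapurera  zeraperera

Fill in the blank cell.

Attach definiteness indefinite -d → zerad.
Attach number dual -u → zeradu.
Attach noun class class IV -r → zeradur.
Attach case locative -ra → zeradurra.
Vowel harmony: no change.
Apply epenthesis: zeradurra → zeradurera.

zeradurera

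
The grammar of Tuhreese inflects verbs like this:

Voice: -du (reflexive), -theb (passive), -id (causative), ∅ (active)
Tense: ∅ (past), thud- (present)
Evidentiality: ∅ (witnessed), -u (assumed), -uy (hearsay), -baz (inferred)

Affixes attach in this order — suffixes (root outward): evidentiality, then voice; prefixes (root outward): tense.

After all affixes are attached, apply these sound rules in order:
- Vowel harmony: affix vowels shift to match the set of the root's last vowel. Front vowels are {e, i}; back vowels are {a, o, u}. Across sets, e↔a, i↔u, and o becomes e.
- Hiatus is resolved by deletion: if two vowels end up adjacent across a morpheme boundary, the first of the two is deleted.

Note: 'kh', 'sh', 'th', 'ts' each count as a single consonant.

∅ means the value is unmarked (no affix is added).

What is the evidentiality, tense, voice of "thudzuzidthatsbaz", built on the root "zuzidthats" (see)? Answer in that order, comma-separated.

inferred, present, active

Segment: thud-zuzidthats-baz.
evidentiality: -baz → inferred.
tense: thud- → present.
voice: ∅ → active.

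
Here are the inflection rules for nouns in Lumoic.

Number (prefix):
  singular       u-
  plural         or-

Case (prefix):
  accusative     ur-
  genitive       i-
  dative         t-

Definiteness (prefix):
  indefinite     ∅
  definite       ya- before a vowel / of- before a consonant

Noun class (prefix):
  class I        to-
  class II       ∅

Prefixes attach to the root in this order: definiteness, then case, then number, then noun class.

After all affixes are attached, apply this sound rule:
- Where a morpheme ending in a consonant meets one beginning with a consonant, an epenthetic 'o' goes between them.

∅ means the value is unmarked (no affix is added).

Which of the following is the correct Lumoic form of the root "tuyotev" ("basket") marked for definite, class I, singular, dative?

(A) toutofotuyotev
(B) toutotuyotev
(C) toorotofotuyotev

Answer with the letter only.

A

Attach definiteness definite of- (before consonant 't') → oftuyotev.
Attach case dative t- → toftuyotev.
Attach number singular u- → utoftuyotev.
Attach noun class class I to- → toutoftuyotev.
Apply epenthesis: toutoftuyotev → toutofotuyotev.
So the correct form is toutofotuyotev, option (A).
(B) toutotuyotev is wrong: it uses indefinite instead of definite for definiteness.
(C) toorotofotuyotev is wrong: it uses plural instead of singular for number.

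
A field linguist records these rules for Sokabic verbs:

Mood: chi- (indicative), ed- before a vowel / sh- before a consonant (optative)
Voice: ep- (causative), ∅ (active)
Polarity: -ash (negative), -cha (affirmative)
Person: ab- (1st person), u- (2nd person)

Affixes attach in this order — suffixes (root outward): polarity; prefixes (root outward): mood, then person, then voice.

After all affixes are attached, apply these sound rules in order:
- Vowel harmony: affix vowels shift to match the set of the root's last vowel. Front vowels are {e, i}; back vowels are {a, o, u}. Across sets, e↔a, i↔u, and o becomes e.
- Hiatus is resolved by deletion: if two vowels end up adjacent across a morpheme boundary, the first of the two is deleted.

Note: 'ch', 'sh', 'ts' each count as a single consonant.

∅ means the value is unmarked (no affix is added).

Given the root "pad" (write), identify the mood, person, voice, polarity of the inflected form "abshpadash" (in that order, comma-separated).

optative, 1st person, active, negative

Segment: ab-sh-pad-ash.
mood: ed/sh- → optative.
person: ab- → 1st person.
voice: ∅ → active.
polarity: -ash → negative.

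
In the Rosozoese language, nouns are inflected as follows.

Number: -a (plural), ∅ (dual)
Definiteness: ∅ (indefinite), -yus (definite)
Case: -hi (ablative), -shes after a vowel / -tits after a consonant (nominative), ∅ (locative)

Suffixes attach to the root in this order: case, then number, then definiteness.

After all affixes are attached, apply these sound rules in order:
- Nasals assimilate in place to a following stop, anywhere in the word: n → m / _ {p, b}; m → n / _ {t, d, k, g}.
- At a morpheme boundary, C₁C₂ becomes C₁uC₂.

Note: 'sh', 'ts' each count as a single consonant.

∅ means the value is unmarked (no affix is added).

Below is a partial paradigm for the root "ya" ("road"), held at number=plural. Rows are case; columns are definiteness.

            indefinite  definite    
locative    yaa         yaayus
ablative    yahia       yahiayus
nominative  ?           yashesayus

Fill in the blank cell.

Attach case nominative -shes (after vowel 'a') → yashes.
Attach number plural -a → yashesa.
definiteness = indefinite: zero marking, form stays yashesa.
Nasal assimilation: no change.
Epenthesis: no change.

yashesa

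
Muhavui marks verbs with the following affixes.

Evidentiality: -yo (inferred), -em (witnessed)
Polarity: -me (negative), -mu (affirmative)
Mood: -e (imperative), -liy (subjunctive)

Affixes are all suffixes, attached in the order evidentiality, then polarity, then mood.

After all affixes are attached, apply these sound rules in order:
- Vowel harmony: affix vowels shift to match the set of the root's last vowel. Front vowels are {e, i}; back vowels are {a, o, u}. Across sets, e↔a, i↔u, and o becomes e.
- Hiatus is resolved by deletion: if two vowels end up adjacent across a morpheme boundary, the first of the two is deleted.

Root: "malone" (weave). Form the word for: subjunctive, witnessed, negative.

Attach evidentiality witnessed -em → maloneem.
Attach polarity negative -me → maloneemme.
Attach mood subjunctive -liy → maloneemmeliy.
Vowel harmony: no change.
Apply vowel deletion: maloneemmeliy → malonemmeliy.

malonemmeliy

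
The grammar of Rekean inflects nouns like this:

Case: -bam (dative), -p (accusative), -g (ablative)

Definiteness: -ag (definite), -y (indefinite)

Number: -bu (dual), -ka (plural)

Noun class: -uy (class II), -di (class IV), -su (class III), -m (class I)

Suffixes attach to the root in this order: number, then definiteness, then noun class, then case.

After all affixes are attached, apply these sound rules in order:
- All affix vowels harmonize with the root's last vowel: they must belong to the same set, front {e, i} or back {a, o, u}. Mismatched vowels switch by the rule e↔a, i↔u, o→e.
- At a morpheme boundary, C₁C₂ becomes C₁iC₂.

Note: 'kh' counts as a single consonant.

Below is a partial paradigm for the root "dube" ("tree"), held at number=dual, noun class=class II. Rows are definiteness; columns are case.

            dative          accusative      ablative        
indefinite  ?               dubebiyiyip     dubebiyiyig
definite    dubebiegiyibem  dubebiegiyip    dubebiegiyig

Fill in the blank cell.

Attach number dual -bu → dubebu.
Attach definiteness indefinite -y → dubebuy.
Attach noun class class II -uy → dubebuyuy.
Attach case dative -bam → dubebuyuybam.
Apply vowel harmony: dubebuyuybam → dubebiyiybem.
Apply epenthesis: dubebiyiybem → dubebiyiyibem.

dubebiyiyibem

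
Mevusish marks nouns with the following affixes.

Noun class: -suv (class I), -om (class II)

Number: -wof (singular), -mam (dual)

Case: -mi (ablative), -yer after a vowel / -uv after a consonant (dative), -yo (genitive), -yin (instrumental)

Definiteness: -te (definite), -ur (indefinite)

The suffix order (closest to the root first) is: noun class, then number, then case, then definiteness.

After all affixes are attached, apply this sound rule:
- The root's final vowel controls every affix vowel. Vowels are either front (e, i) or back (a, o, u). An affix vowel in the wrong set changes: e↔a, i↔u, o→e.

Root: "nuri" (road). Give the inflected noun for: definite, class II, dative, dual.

Attach noun class class II -om → nuriom.
Attach number dual -mam → nuriommam.
Attach case dative -uv (after consonant 'm') → nuriommamuv.
Attach definiteness definite -te → nuriommamuvte.
Apply vowel harmony: nuriommamuvte → nuriemmemivte.

nuriemmemivte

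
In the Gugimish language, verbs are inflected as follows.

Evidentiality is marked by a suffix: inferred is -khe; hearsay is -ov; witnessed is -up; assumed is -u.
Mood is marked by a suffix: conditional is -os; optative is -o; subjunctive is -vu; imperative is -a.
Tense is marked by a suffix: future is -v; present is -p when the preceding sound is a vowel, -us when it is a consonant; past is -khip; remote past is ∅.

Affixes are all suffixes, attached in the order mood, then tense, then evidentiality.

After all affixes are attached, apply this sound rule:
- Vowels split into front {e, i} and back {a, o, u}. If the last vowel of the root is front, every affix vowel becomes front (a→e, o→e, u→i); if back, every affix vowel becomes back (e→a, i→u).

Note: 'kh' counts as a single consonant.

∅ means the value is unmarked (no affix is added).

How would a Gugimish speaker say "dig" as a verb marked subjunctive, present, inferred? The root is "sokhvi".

sokhvivipkhe

Attach mood subjunctive -vu → sokhvivu.
Attach tense present -p (after vowel 'u') → sokhvivup.
Attach evidentiality inferred -khe → sokhvivupkhe.
Apply vowel harmony: sokhvivupkhe → sokhvivipkhe.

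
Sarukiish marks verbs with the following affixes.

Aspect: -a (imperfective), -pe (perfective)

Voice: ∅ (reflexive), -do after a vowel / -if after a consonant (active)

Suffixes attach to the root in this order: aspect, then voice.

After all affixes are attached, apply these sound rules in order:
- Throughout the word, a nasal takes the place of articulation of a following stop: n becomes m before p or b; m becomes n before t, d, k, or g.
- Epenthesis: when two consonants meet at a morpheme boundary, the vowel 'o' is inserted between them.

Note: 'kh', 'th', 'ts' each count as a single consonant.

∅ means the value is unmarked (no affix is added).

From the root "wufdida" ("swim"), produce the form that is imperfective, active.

Attach aspect imperfective -a → wufdidaa.
Attach voice active -do (after vowel 'a') → wufdidaado.
Nasal assimilation: no change.
Epenthesis: no change.

wufdidaado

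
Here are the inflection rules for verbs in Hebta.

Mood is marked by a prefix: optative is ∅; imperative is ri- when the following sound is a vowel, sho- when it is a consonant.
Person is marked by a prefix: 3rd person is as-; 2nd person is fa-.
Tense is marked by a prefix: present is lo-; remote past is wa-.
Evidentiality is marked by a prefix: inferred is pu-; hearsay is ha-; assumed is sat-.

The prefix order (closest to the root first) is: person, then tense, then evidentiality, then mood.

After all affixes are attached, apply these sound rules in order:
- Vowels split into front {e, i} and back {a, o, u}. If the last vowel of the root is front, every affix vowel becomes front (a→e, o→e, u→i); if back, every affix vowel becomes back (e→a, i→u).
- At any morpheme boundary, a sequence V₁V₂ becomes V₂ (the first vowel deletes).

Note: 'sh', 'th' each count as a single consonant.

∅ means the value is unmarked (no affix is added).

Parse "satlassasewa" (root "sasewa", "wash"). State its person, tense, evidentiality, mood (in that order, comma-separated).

Segment: sat-lo-as-sasewa.
person: as- → 3rd person.
tense: lo- → present.
evidentiality: sat- → assumed.
mood: ∅ → optative.

3rd person, present, assumed, optative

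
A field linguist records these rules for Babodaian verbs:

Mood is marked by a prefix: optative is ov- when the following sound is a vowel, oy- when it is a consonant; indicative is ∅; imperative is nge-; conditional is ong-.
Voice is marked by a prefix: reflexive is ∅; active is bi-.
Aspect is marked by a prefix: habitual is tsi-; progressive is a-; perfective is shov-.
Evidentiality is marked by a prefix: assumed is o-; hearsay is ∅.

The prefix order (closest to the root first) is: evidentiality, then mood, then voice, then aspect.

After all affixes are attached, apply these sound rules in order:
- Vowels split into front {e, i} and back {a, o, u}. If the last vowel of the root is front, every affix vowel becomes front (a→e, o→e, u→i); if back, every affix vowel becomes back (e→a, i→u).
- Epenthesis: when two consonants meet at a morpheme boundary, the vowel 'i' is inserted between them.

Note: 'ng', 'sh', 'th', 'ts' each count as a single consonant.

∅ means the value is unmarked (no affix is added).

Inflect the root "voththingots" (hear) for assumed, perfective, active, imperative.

Attach evidentiality assumed o- → ovoththingots.
Attach mood imperative nge- → ngeovoththingots.
Attach voice active bi- → bingeovoththingots.
Attach aspect perfective shov- → shovbingeovoththingots.
Apply vowel harmony: shovbingeovoththingots → shovbungaovoththingots.
Apply epenthesis: shovbungaovoththingots → shovibungaovoththingots.

shovibungaovoththingots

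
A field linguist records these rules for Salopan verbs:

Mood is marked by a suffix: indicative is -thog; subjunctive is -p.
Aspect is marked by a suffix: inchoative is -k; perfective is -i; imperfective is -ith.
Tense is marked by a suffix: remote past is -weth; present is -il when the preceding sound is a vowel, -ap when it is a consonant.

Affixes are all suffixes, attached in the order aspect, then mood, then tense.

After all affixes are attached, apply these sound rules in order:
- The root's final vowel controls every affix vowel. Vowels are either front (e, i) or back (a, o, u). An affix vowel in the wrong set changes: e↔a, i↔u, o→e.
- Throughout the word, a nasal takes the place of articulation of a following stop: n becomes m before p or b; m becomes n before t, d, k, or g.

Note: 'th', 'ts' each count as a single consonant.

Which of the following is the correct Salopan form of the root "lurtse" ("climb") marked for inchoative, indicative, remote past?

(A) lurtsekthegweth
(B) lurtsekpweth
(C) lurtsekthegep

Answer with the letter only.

Attach aspect inchoative -k → lurtsek.
Attach mood indicative -thog → lurtsekthog.
Attach tense remote past -weth → lurtsekthogweth.
Apply vowel harmony: lurtsekthogweth → lurtsekthegweth.
Nasal assimilation: no change.
So the correct form is lurtsekthegweth, option (A).
(B) lurtsekpweth is wrong: it uses subjunctive instead of indicative for mood.
(C) lurtsekthegep is wrong: it uses present instead of remote past for tense.

A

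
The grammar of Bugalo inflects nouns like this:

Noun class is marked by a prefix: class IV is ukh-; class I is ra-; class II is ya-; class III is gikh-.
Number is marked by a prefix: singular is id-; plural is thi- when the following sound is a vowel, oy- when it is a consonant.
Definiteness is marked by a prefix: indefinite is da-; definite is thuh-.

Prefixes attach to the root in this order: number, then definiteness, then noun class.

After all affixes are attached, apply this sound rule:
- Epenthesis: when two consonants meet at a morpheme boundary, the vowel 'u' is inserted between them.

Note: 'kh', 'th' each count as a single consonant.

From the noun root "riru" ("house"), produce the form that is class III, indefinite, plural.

Attach number plural oy- (before consonant 'r') → oyriru.
Attach definiteness indefinite da- → daoyriru.
Attach noun class class III gikh- → gikhdaoyriru.
Apply epenthesis: gikhdaoyriru → gikhudaoyuriru.

gikhudaoyuriru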